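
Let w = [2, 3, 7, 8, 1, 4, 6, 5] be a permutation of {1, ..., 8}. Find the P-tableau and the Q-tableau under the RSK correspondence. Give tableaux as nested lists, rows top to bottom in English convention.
P = [[1, 3, 4, 5], [2, 6, 8], [7]], Q = [[1, 2, 3, 4], [5, 6, 7], [8]]

Insert each entry of the permutation into P by Schensted row insertion, recording in Q the position of each new cell.

After inserting 2: P = [[2]].
After inserting 3: P = [[2, 3]].
After inserting 7: P = [[2, 3, 7]].
After inserting 8: P = [[2, 3, 7, 8]].
After inserting 1: P = [[1, 3, 7, 8], [2]].
After inserting 4: P = [[1, 3, 4, 8], [2, 7]].
After inserting 6: P = [[1, 3, 4, 6], [2, 7, 8]].
After inserting 5: P = [[1, 3, 4, 5], [2, 6, 8], [7]].

So P = [[1, 3, 4, 5], [2, 6, 8], [7]], Q = [[1, 2, 3, 4], [5, 6, 7], [8]].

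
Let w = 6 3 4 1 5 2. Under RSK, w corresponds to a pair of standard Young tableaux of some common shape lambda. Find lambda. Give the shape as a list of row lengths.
RSK row insertion gives P = [[1, 2, 5], [3, 4], [6]], which has shape [3, 2, 1].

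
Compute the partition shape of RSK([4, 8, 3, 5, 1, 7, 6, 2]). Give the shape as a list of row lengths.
Row-insert each entry into an empty tableau.

After inserting 4: P = [[4]].
After inserting 8: P = [[4, 8]].
After inserting 3: P = [[3, 8], [4]].
After inserting 5: P = [[3, 5], [4, 8]].
After inserting 1: P = [[1, 5], [3, 8], [4]].
After inserting 7: P = [[1, 5, 7], [3, 8], [4]].
After inserting 6: P = [[1, 5, 6], [3, 7], [4, 8]].
After inserting 2: P = [[1, 2, 6], [3, 5], [4, 7], [8]].

The final insertion tableau P = [[1, 2, 6], [3, 5], [4, 7], [8]] has shape [3, 2, 2, 1].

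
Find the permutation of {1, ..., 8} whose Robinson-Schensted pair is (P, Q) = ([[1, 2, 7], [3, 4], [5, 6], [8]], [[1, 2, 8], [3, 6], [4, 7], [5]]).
5 8 6 3 1 4 2 7

Reverse the RSK construction: for i from n down to 1, find the cell of Q containing i, remove the entry at that cell from P, and reverse-bump it up through P; the value ejected from row 1 is w(i).

Step i=8: Q has 8 at row 1, column 3; remove that cell from P, ejecting 7. So w(8) = 7. P is now [[1, 2], [3, 4], [5, 6], [8]].
Step i=7: Q has 7 at row 3, column 2; remove 6 from row 3 of P and reverse-bump: 6 enters row 2 and ejects 4; 4 enters row 1 and ejects 2. So w(7) = 2. P is now [[1, 4], [3, 6], [5], [8]].
Step i=6: Q has 6 at row 2, column 2; remove 6 from row 2 of P and reverse-bump: 6 enters row 1 and ejects 4. So w(6) = 4. P is now [[1, 6], [3], [5], [8]].
Step i=5: Q has 5 at row 4, column 1; remove 8 from row 4 of P and reverse-bump: 8 enters row 3 and ejects 5; 5 enters row 2 and ejects 3; 3 enters row 1 and ejects 1. So w(5) = 1. P is now [[3, 6], [5], [8]].
Step i=4: Q has 4 at row 3, column 1; remove 8 from row 3 of P and reverse-bump: 8 enters row 2 and ejects 5; 5 enters row 1 and ejects 3. So w(4) = 3. P is now [[5, 6], [8]].
Step i=3: Q has 3 at row 2, column 1; remove 8 from row 2 of P and reverse-bump: 8 enters row 1 and ejects 6. So w(3) = 6. P is now [[5, 8]].
Step i=2: Q has 2 at row 1, column 2; remove that cell from P, ejecting 8. So w(2) = 8. P is now [[5]].
Step i=1: Q has 1 at row 1, column 1; remove that cell from P, ejecting 5. So w(1) = 5. P is now [].

So w = 5 8 6 3 1 4 2 7.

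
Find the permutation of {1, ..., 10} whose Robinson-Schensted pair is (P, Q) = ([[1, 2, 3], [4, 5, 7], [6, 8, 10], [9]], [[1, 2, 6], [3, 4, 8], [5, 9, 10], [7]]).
Reverse RSK: for i = n, n-1, ..., 1, locate i in Q, remove the corresponding corner cell from P, and reverse-bump its entry up through P; the value ejected from row 1 is w(i).

So w = 6 9 4 8 5 10 1 7 2 3.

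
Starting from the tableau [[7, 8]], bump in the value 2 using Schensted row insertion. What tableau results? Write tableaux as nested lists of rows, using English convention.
In row 1, 2 replaces 7 (the leftmost entry greater than 2); 7 is bumped to row 2. 7 starts a new row 2. The new tableau is [[2, 8], [7]].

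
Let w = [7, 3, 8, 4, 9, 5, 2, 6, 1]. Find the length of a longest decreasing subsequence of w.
4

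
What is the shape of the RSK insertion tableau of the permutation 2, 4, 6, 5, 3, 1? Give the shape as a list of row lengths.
[3, 1, 1, 1]

Row-insert each entry into an empty tableau.

After inserting 2: P = [[2]].
After inserting 4: P = [[2, 4]].
After inserting 6: P = [[2, 4, 6]].
After inserting 5: P = [[2, 4, 5], [6]].
After inserting 3: P = [[2, 3, 5], [4], [6]].
After inserting 1: P = [[1, 3, 5], [2], [4], [6]].

The final insertion tableau P = [[1, 3, 5], [2], [4], [6]] has shape [3, 1, 1, 1].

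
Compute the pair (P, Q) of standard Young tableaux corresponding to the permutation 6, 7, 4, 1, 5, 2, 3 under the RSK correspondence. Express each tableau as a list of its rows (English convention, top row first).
P = [[1, 2, 3], [4, 5], [6, 7]], Q = [[1, 2, 7], [3, 5], [4, 6]]

Insert each entry of the permutation into P by Schensted row insertion, recording in Q the position of each new cell.

Insert 6: appended to row 1. P = [[6]].
Insert 7: appended to row 1. P = [[6, 7]].
Insert 4: 4 bumps 6 from row 1; 6 starts row 2. P = [[4, 7], [6]].
Insert 1: 1 bumps 4 from row 1; 4 bumps 6 from row 2; 6 starts row 3. P = [[1, 7], [4], [6]].
Insert 5: 5 bumps 7 from row 1; 7 appends to row 2. P = [[1, 5], [4, 7], [6]].
Insert 2: 2 bumps 5 from row 1; 5 bumps 7 from row 2; 7 appends to row 3. P = [[1, 2], [4, 5], [6, 7]].
Insert 3: appended to row 1. P = [[1, 2, 3], [4, 5], [6, 7]].

So P = [[1, 2, 3], [4, 5], [6, 7]], Q = [[1, 2, 7], [3, 5], [4, 6]].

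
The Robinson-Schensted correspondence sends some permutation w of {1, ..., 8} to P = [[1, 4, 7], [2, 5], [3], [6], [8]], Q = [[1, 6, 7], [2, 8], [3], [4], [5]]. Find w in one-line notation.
8 6 3 2 1 5 7 4

Reverse the RSK construction: for i from n down to 1, find the cell of Q containing i, remove the entry at that cell from P, and reverse-bump it up through P; the value ejected from row 1 is w(i).

Step i=8: Q has 8 at row 2, column 2; remove 5 from row 2 of P and reverse-bump: 5 enters row 1 and ejects 4. So w(8) = 4. P is now [[1, 5, 7], [2], [3], [6], [8]].
Step i=7: Q has 7 at row 1, column 3; remove that cell from P, ejecting 7. So w(7) = 7. P is now [[1, 5], [2], [3], [6], [8]].
Step i=6: Q has 6 at row 1, column 2; remove that cell from P, ejecting 5. So w(6) = 5. P is now [[1], [2], [3], [6], [8]].
Step i=5: Q has 5 at row 5, column 1; remove 8 from row 5 of P and reverse-bump: 8 enters row 4 and ejects 6; 6 enters row 3 and ejects 3; 3 enters row 2 and ejects 2; 2 enters row 1 and ejects 1. So w(5) = 1. P is now [[2], [3], [6], [8]].
Step i=4: Q has 4 at row 4, column 1; remove 8 from row 4 of P and reverse-bump: 8 enters row 3 and ejects 6; 6 enters row 2 and ejects 3; 3 enters row 1 and ejects 2. So w(4) = 2. P is now [[3], [6], [8]].
Step i=3: Q has 3 at row 3, column 1; remove 8 from row 3 of P and reverse-bump: 8 enters row 2 and ejects 6; 6 enters row 1 and ejects 3. So w(3) = 3. P is now [[6], [8]].
Step i=2: Q has 2 at row 2, column 1; remove 8 from row 2 of P and reverse-bump: 8 enters row 1 and ejects 6. So w(2) = 6. P is now [[8]].
Step i=1: Q has 1 at row 1, column 1; remove that cell from P, ejecting 8. So w(1) = 8. P is now [].

So w = 8 6 3 2 1 5 7 4.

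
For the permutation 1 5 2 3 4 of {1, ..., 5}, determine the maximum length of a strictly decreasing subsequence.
2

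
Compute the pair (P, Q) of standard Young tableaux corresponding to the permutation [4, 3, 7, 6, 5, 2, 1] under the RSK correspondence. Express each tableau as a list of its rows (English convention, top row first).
P = [[1, 5], [2, 6], [3], [4], [7]], Q = [[1, 3], [2, 4], [5], [6], [7]]

Insert each entry of the permutation into P by Schensted row insertion, recording in Q the position of each new cell.

Insert 4: appended to row 1. P = [[4]].
Insert 3: 3 bumps 4 from row 1; 4 starts row 2. P = [[3], [4]].
Insert 7: appended to row 1. P = [[3, 7], [4]].
Insert 6: 6 bumps 7 from row 1; 7 appends to row 2. P = [[3, 6], [4, 7]].
Insert 5: 5 bumps 6 from row 1; 6 bumps 7 from row 2; 7 starts row 3. P = [[3, 5], [4, 6], [7]].
Insert 2: 2 bumps 3 from row 1; 3 bumps 4 from row 2; 4 bumps 7 from row 3; 7 starts row 4. P = [[2, 5], [3, 6], [4], [7]].
Insert 1: 1 bumps 2 from row 1; 2 bumps 3 from row 2; 3 bumps 4 from row 3; 4 bumps 7 from row 4; 7 starts row 5. P = [[1, 5], [2, 6], [3], [4], [7]].

So P = [[1, 5], [2, 6], [3], [4], [7]], Q = [[1, 3], [2, 4], [5], [6], [7]].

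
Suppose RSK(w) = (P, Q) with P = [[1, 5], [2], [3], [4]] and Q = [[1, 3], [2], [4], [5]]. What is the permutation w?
Reverse RSK: for i = n, n-1, ..., 1, locate i in Q, remove the corresponding corner cell from P, and reverse-bump its entry up through P; the value ejected from row 1 is w(i).

So w = 4 3 5 2 1.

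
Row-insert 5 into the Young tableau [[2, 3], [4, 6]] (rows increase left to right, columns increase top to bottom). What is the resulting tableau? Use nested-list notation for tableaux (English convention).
[[2, 3, 5], [4, 6]]

5 is larger than every entry of row 1, so it is appended to row 1. The new tableau is [[2, 3, 5], [4, 6]].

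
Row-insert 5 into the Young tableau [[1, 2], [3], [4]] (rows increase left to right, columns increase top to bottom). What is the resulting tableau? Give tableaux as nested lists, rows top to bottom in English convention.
5 is larger than every entry of row 1, so it is appended to row 1. The new tableau is [[1, 2, 5], [3], [4]].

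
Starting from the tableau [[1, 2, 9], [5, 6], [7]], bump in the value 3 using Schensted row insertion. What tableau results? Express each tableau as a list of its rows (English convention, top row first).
[[1, 2, 3], [5, 6, 9], [7]]

In row 1, 3 replaces 9 (the leftmost entry greater than 3); 9 is bumped to row 2. 9 is appended to row 2. The new tableau is [[1, 2, 3], [5, 6, 9], [7]].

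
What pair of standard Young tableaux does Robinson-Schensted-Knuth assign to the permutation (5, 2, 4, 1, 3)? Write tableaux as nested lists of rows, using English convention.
P = [[1, 3], [2, 4], [5]], Q = [[1, 3], [2, 5], [4]]

Insert each entry of the permutation into P by Schensted row insertion, recording in Q the position of each new cell.

Insert 5: appended to row 1. P = [[5]], Q = [[1]].
Insert 2: 2 bumps 5 from row 1; 5 starts row 2. P = [[2], [5]], Q = [[1], [2]].
Insert 4: appended to row 1. P = [[2, 4], [5]], Q = [[1, 3], [2]].
Insert 1: 1 bumps 2 from row 1; 2 bumps 5 from row 2; 5 starts row 3. P = [[1, 4], [2], [5]], Q = [[1, 3], [2], [4]].
Insert 3: 3 bumps 4 from row 1; 4 appends to row 2. P = [[1, 3], [2, 4], [5]], Q = [[1, 3], [2, 5], [4]].

So P = [[1, 3], [2, 4], [5]], Q = [[1, 3], [2, 5], [4]].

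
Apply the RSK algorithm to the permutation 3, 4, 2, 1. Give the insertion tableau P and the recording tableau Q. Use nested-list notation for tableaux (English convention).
Insert each entry of the permutation into P by Schensted row insertion, recording in Q the position of each new cell.

Insert 3: appended to row 1. P = [[3]].
Insert 4: appended to row 1. P = [[3, 4]].
Insert 2: 2 bumps 3 from row 1; 3 starts row 2. P = [[2, 4], [3]].
Insert 1: 1 bumps 2 from row 1; 2 bumps 3 from row 2; 3 starts row 3. P = [[1, 4], [2], [3]].

So P = [[1, 4], [2], [3]], Q = [[1, 2], [3], [4]].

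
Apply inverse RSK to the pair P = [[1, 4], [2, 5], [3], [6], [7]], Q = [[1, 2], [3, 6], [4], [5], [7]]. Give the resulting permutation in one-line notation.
Reverse RSK: for i = n, n-1, ..., 1, locate i in Q, remove the corresponding corner cell from P, and reverse-bump its entry up through P; the value ejected from row 1 is w(i).

So w = 3 7 6 5 2 4 1.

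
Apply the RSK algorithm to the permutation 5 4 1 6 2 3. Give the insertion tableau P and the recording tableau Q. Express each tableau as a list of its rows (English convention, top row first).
Insert each entry of the permutation into P by Schensted row insertion, recording in Q the position of each new cell.

Insert 5: appended to row 1. P = [[5]].
Insert 4: 4 bumps 5 from row 1; 5 starts row 2. P = [[4], [5]].
Insert 1: 1 bumps 4 from row 1; 4 bumps 5 from row 2; 5 starts row 3. P = [[1], [4], [5]].
Insert 6: appended to row 1. P = [[1, 6], [4], [5]].
Insert 2: 2 bumps 6 from row 1; 6 appends to row 2. P = [[1, 2], [4, 6], [5]].
Insert 3: appended to row 1. P = [[1, 2, 3], [4, 6], [5]].

So P = [[1, 2, 3], [4, 6], [5]], Q = [[1, 4, 6], [2, 5], [3]].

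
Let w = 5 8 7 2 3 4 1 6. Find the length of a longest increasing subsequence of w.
4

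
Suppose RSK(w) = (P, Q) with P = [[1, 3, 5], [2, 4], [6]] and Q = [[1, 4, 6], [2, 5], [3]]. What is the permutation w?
Reverse the RSK construction: for i from n down to 1, find the cell of Q containing i, remove the entry at that cell from P, and reverse-bump it up through P; the value ejected from row 1 is w(i).

Step i=6: Q has 6 at row 1, column 3; remove that cell from P, ejecting 5. So w(6) = 5. P is now [[1, 3], [2, 4], [6]].
Step i=5: Q has 5 at row 2, column 2; remove 4 from row 2 of P and reverse-bump: 4 enters row 1 and ejects 3. So w(5) = 3. P is now [[1, 4], [2], [6]].
Step i=4: Q has 4 at row 1, column 2; remove that cell from P, ejecting 4. So w(4) = 4. P is now [[1], [2], [6]].
Step i=3: Q has 3 at row 3, column 1; remove 6 from row 3 of P and reverse-bump: 6 enters row 2 and ejects 2; 2 enters row 1 and ejects 1. So w(3) = 1. P is now [[2], [6]].
Step i=2: Q has 2 at row 2, column 1; remove 6 from row 2 of P and reverse-bump: 6 enters row 1 and ejects 2. So w(2) = 2. P is now [[6]].
Step i=1: Q has 1 at row 1, column 1; remove that cell from P, ejecting 6. So w(1) = 6. P is now [].

So w = 6 2 1 4 3 5.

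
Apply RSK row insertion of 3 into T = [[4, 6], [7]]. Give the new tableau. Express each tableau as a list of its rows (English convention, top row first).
[[3, 6], [4], [7]]

In row 1, 3 replaces 4 (the leftmost entry greater than 3); 4 is bumped to row 2. In row 2, 4 replaces 7 (the leftmost entry greater than 4); 7 is bumped to row 3. 7 starts a new row 3. The new tableau is [[3, 6], [4], [7]].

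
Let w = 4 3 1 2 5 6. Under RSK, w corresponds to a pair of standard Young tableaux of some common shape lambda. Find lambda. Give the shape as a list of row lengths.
Row-insert each entry into an empty tableau.

After inserting 4: P = [[4]].
After inserting 3: P = [[3], [4]].
After inserting 1: P = [[1], [3], [4]].
After inserting 2: P = [[1, 2], [3], [4]].
After inserting 5: P = [[1, 2, 5], [3], [4]].
After inserting 6: P = [[1, 2, 5, 6], [3], [4]].

The final insertion tableau P = [[1, 2, 5, 6], [3], [4]] has shape [4, 1, 1].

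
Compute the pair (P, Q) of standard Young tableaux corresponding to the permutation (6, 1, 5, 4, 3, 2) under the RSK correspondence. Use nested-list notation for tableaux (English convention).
Insert each entry of the permutation into P by Schensted row insertion, recording in Q the position of each new cell.

Insert 6: appended to row 1. P = [[6]], Q = [[1]].
Insert 1: 1 bumps 6 from row 1; 6 starts row 2. P = [[1], [6]], Q = [[1], [2]].
Insert 5: appended to row 1. P = [[1, 5], [6]], Q = [[1, 3], [2]].
Insert 4: 4 bumps 5 from row 1; 5 bumps 6 from row 2; 6 starts row 3. P = [[1, 4], [5], [6]], Q = [[1, 3], [2], [4]].
Insert 3: 3 bumps 4 from row 1; 4 bumps 5 from row 2; 5 bumps 6 from row 3; 6 starts row 4. P = [[1, 3], [4], [5], [6]], Q = [[1, 3], [2], [4], [5]].
Insert 2: 2 bumps 3 from row 1; 3 bumps 4 from row 2; 4 bumps 5 from row 3; 5 bumps 6 from row 4; 6 starts row 5. P = [[1, 2], [3], [4], [5], [6]], Q = [[1, 3], [2], [4], [5], [6]].

So P = [[1, 2], [3], [4], [5], [6]], Q = [[1, 3], [2], [4], [5], [6]].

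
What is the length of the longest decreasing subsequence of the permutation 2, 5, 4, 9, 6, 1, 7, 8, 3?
3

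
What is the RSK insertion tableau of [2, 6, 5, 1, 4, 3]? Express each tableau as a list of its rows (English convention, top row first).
P = [[1, 3], [2, 4], [5], [6]]

Insert 2: appended to row 1. P = [[2]].
Insert 6: appended to row 1. P = [[2, 6]].
Insert 5: 5 bumps 6 from row 1; 6 starts row 2. P = [[2, 5], [6]].
Insert 1: 1 bumps 2 from row 1; 2 bumps 6 from row 2; 6 starts row 3. P = [[1, 5], [2], [6]].
Insert 4: 4 bumps 5 from row 1; 5 appends to row 2. P = [[1, 4], [2, 5], [6]].
Insert 3: 3 bumps 4 from row 1; 4 bumps 5 from row 2; 5 bumps 6 from row 3; 6 starts row 4. P = [[1, 3], [2, 4], [5], [6]].

So P = [[1, 3], [2, 4], [5], [6]].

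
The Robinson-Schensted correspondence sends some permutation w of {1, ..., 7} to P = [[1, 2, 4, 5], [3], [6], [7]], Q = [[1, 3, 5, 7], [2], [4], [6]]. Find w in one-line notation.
Reverse RSK: for i = n, n-1, ..., 1, locate i in Q, remove the corresponding corner cell from P, and reverse-bump its entry up through P; the value ejected from row 1 is w(i).

So w = 7 1 6 3 4 2 5.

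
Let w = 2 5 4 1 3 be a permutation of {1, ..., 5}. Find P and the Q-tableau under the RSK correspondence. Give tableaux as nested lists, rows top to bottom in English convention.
P = [[1, 3], [2, 4], [5]], Q = [[1, 2], [3, 5], [4]]

Insert each entry of the permutation into P by Schensted row insertion, recording in Q the position of each new cell.

Insert 2: appended to row 1. P = [[2]].
Insert 5: appended to row 1. P = [[2, 5]].
Insert 4: 4 bumps 5 from row 1; 5 starts row 2. P = [[2, 4], [5]].
Insert 1: 1 bumps 2 from row 1; 2 bumps 5 from row 2; 5 starts row 3. P = [[1, 4], [2], [5]].
Insert 3: 3 bumps 4 from row 1; 4 appends to row 2. P = [[1, 3], [2, 4], [5]].

So P = [[1, 3], [2, 4], [5]], Q = [[1, 2], [3, 5], [4]].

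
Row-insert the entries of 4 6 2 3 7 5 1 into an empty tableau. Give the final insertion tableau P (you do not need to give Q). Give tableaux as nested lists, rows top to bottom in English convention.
P = [[1, 3, 5], [2, 6, 7], [4]]

Insert 4: appended to row 1. P = [[4]].
Insert 6: appended to row 1. P = [[4, 6]].
Insert 2: 2 bumps 4 from row 1; 4 starts row 2. P = [[2, 6], [4]].
Insert 3: 3 bumps 6 from row 1; 6 appends to row 2. P = [[2, 3], [4, 6]].
Insert 7: appended to row 1. P = [[2, 3, 7], [4, 6]].
Insert 5: 5 bumps 7 from row 1; 7 appends to row 2. P = [[2, 3, 5], [4, 6, 7]].
Insert 1: 1 bumps 2 from row 1; 2 bumps 4 from row 2; 4 starts row 3. P = [[1, 3, 5], [2, 6, 7], [4]].

So P = [[1, 3, 5], [2, 6, 7], [4]].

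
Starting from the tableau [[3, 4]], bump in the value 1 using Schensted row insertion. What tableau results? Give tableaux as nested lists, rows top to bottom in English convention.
In row 1, 1 replaces 3 (the leftmost entry greater than 1); 3 is bumped to row 2. 3 starts a new row 2. The new tableau is [[1, 4], [3]].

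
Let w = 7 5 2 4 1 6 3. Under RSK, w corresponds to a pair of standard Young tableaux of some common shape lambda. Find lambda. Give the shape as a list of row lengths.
[3, 2, 1, 1]

RSK row insertion gives P = [[1, 3, 6], [2, 4], [5], [7]], which has shape [3, 2, 1, 1].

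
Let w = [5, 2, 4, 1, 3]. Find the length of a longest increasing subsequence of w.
2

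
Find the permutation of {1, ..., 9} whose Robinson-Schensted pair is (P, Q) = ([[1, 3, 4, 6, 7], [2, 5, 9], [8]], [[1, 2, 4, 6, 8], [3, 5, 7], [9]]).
Reverse the RSK construction: for i from n down to 1, find the cell of Q containing i, remove the entry at that cell from P, and reverse-bump it up through P; the value ejected from row 1 is w(i).

Step i=9: Q has 9 at row 3, column 1; remove 8 from row 3 of P and reverse-bump: 8 enters row 2 and ejects 5; 5 enters row 1 and ejects 4. So w(9) = 4. P is now [[1, 3, 5, 6, 7], [2, 8, 9]].
Step i=8: Q has 8 at row 1, column 5; remove that cell from P, ejecting 7. So w(8) = 7. P is now [[1, 3, 5, 6], [2, 8, 9]].
Step i=7: Q has 7 at row 2, column 3; remove 9 from row 2 of P and reverse-bump: 9 enters row 1 and ejects 6. So w(7) = 6. P is now [[1, 3, 5, 9], [2, 8]].
Step i=6: Q has 6 at row 1, column 4; remove that cell from P, ejecting 9. So w(6) = 9. P is now [[1, 3, 5], [2, 8]].
Step i=5: Q has 5 at row 2, column 2; remove 8 from row 2 of P and reverse-bump: 8 enters row 1 and ejects 5. So w(5) = 5. P is now [[1, 3, 8], [2]].
Step i=4: Q has 4 at row 1, column 3; remove that cell from P, ejecting 8. So w(4) = 8. P is now [[1, 3], [2]].
Step i=3: Q has 3 at row 2, column 1; remove 2 from row 2 of P and reverse-bump: 2 enters row 1 and ejects 1. So w(3) = 1. P is now [[2, 3]].
Step i=2: Q has 2 at row 1, column 2; remove that cell from P, ejecting 3. So w(2) = 3. P is now [[2]].
Step i=1: Q has 1 at row 1, column 1; remove that cell from P, ejecting 2. So w(1) = 2. P is now [].

So w = 2 3 1 8 5 9 6 7 4.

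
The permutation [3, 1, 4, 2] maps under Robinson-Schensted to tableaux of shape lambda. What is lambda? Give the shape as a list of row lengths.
Row-insert each entry into an empty tableau.

After inserting 3: P = [[3]].
After inserting 1: P = [[1], [3]].
After inserting 4: P = [[1, 4], [3]].
After inserting 2: P = [[1, 2], [3, 4]].

The final insertion tableau P = [[1, 2], [3, 4]] has shape [2, 2].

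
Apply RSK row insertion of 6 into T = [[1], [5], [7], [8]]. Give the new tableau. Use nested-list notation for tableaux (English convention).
[[1, 6], [5], [7], [8]]

6 is larger than every entry of row 1, so it is appended to row 1. The new tableau is [[1, 6], [5], [7], [8]].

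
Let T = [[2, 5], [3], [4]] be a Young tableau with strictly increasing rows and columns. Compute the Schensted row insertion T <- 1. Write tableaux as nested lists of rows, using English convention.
[[1, 5], [2], [3], [4]]

In row 1, 1 replaces 2 (the leftmost entry greater than 1); 2 is bumped to row 2. In row 2, 2 replaces 3 (the leftmost entry greater than 2); 3 is bumped to row 3. In row 3, 3 replaces 4 (the leftmost entry greater than 3); 4 is bumped to row 4. 4 starts a new row 4. The new tableau is [[1, 5], [2], [3], [4]].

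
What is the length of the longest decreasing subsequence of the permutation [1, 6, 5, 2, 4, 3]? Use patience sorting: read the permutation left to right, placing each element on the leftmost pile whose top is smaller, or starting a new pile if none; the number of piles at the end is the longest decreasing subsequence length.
4

1: new pile. tops = [1]
6: onto pile 1 (replacing 1). tops = [6]
5: new pile. tops = [6, 5]
2: new pile. tops = [6, 5, 2]
4: onto pile 3 (replacing 2). tops = [6, 5, 4]
3: new pile. tops = [6, 5, 4, 3]

4 piles, so the longest decreasing subsequence has length 4.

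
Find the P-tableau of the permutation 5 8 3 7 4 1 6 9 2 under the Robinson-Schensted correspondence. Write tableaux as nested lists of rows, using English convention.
Insert 5: appended to row 1. P = [[5]].
Insert 8: appended to row 1. P = [[5, 8]].
Insert 3: 3 bumps 5 from row 1; 5 starts row 2. P = [[3, 8], [5]].
Insert 7: 7 bumps 8 from row 1; 8 appends to row 2. P = [[3, 7], [5, 8]].
Insert 4: 4 bumps 7 from row 1; 7 bumps 8 from row 2; 8 starts row 3. P = [[3, 4], [5, 7], [8]].
Insert 1: 1 bumps 3 from row 1; 3 bumps 5 from row 2; 5 bumps 8 from row 3; 8 starts row 4. P = [[1, 4], [3, 7], [5], [8]].
Insert 6: appended to row 1. P = [[1, 4, 6], [3, 7], [5], [8]].
Insert 9: appended to row 1. P = [[1, 4, 6, 9], [3, 7], [5], [8]].
Insert 2: 2 bumps 4 from row 1; 4 bumps 7 from row 2; 7 appends to row 3. P = [[1, 2, 6, 9], [3, 4], [5, 7], [8]].

So P = [[1, 2, 6, 9], [3, 4], [5, 7], [8]].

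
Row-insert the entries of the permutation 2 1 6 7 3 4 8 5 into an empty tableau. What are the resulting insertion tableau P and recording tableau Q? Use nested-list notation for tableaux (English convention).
Insert each entry of the permutation into P by Schensted row insertion, recording in Q the position of each new cell.

Insert 2: appended to row 1. P = [[2]].
Insert 1: 1 bumps 2 from row 1; 2 starts row 2. P = [[1], [2]].
Insert 6: appended to row 1. P = [[1, 6], [2]].
Insert 7: appended to row 1. P = [[1, 6, 7], [2]].
Insert 3: 3 bumps 6 from row 1; 6 appends to row 2. P = [[1, 3, 7], [2, 6]].
Insert 4: 4 bumps 7 from row 1; 7 appends to row 2. P = [[1, 3, 4], [2, 6, 7]].
Insert 8: appended to row 1. P = [[1, 3, 4, 8], [2, 6, 7]].
Insert 5: 5 bumps 8 from row 1; 8 appends to row 2. P = [[1, 3, 4, 5], [2, 6, 7, 8]].

So P = [[1, 3, 4, 5], [2, 6, 7, 8]], Q = [[1, 3, 4, 7], [2, 5, 6, 8]].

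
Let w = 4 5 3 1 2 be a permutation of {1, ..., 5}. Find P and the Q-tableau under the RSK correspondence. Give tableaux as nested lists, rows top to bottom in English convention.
P = [[1, 2], [3, 5], [4]], Q = [[1, 2], [3, 5], [4]]

Insert each entry of the permutation into P by Schensted row insertion, recording in Q the position of each new cell.

Insert 4: appended to row 1. P = [[4]].
Insert 5: appended to row 1. P = [[4, 5]].
Insert 3: 3 bumps 4 from row 1; 4 starts row 2. P = [[3, 5], [4]].
Insert 1: 1 bumps 3 from row 1; 3 bumps 4 from row 2; 4 starts row 3. P = [[1, 5], [3], [4]].
Insert 2: 2 bumps 5 from row 1; 5 appends to row 2. P = [[1, 2], [3, 5], [4]].

So P = [[1, 2], [3, 5], [4]], Q = [[1, 2], [3, 5], [4]].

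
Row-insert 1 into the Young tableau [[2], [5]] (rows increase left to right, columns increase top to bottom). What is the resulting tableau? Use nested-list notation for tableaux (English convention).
In row 1, 1 replaces 2 (the leftmost entry greater than 1); 2 is bumped to row 2. In row 2, 2 replaces 5 (the leftmost entry greater than 2); 5 is bumped to row 3. 5 starts a new row 3. The new tableau is [[1], [2], [5]].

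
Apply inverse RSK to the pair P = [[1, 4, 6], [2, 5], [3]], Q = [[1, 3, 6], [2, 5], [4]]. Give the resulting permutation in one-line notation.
Reverse the RSK construction: for i from n down to 1, find the cell of Q containing i, remove the entry at that cell from P, and reverse-bump it up through P; the value ejected from row 1 is w(i).

Step i=6: Q has 6 at row 1, column 3; remove that cell from P, ejecting 6. So w(6) = 6. P is now [[1, 4], [2, 5], [3]].
Step i=5: Q has 5 at row 2, column 2; remove 5 from row 2 of P and reverse-bump: 5 enters row 1 and ejects 4. So w(5) = 4. P is now [[1, 5], [2], [3]].
Step i=4: Q has 4 at row 3, column 1; remove 3 from row 3 of P and reverse-bump: 3 enters row 2 and ejects 2; 2 enters row 1 and ejects 1. So w(4) = 1. P is now [[2, 5], [3]].
Step i=3: Q has 3 at row 1, column 2; remove that cell from P, ejecting 5. So w(3) = 5. P is now [[2], [3]].
Step i=2: Q has 2 at row 2, column 1; remove 3 from row 2 of P and reverse-bump: 3 enters row 1 and ejects 2. So w(2) = 2. P is now [[3]].
Step i=1: Q has 1 at row 1, column 1; remove that cell from P, ejecting 3. So w(1) = 3. P is now [].

So w = 3 2 5 1 4 6.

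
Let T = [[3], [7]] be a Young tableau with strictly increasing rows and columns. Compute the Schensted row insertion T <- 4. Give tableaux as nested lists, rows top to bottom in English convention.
4 is larger than every entry of row 1, so it is appended to row 1. The new tableau is [[3, 4], [7]].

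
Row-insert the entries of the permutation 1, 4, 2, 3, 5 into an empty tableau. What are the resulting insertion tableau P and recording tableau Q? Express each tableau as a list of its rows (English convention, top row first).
Insert each entry of the permutation into P by Schensted row insertion, recording in Q the position of each new cell.

After inserting 1: P = [[1]].
After inserting 4: P = [[1, 4]].
After inserting 2: P = [[1, 2], [4]].
After inserting 3: P = [[1, 2, 3], [4]].
After inserting 5: P = [[1, 2, 3, 5], [4]].

So P = [[1, 2, 3, 5], [4]], Q = [[1, 2, 4, 5], [3]].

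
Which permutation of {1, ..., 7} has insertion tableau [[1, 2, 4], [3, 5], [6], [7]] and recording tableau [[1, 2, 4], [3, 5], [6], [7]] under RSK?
1 3 2 7 6 5 4

Reverse RSK: for i = n, n-1, ..., 1, locate i in Q, remove the corresponding corner cell from P, and reverse-bump its entry up through P; the value ejected from row 1 is w(i).

So w = 1 3 2 7 6 5 4.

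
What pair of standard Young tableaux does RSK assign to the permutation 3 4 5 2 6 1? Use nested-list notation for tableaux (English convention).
Insert each entry of the permutation into P by Schensted row insertion, recording in Q the position of each new cell.

Insert 3: appended to row 1. P = [[3]].
Insert 4: appended to row 1. P = [[3, 4]].
Insert 5: appended to row 1. P = [[3, 4, 5]].
Insert 2: 2 bumps 3 from row 1; 3 starts row 2. P = [[2, 4, 5], [3]].
Insert 6: appended to row 1. P = [[2, 4, 5, 6], [3]].
Insert 1: 1 bumps 2 from row 1; 2 bumps 3 from row 2; 3 starts row 3. P = [[1, 4, 5, 6], [2], [3]].

So P = [[1, 4, 5, 6], [2], [3]], Q = [[1, 2, 3, 5], [4], [6]].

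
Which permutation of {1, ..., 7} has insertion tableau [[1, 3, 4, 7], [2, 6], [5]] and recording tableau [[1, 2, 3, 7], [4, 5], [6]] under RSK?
2 5 6 3 4 1 7

Reverse the RSK construction: for i from n down to 1, find the cell of Q containing i, remove the entry at that cell from P, and reverse-bump it up through P; the value ejected from row 1 is w(i).

Step i=7: Q has 7 at row 1, column 4; remove that cell from P, ejecting 7. So w(7) = 7. P is now [[1, 3, 4], [2, 6], [5]].
Step i=6: Q has 6 at row 3, column 1; remove 5 from row 3 of P and reverse-bump: 5 enters row 2 and ejects 2; 2 enters row 1 and ejects 1. So w(6) = 1. P is now [[2, 3, 4], [5, 6]].
Step i=5: Q has 5 at row 2, column 2; remove 6 from row 2 of P and reverse-bump: 6 enters row 1 and ejects 4. So w(5) = 4. P is now [[2, 3, 6], [5]].
Step i=4: Q has 4 at row 2, column 1; remove 5 from row 2 of P and reverse-bump: 5 enters row 1 and ejects 3. So w(4) = 3. P is now [[2, 5, 6]].
Step i=3: Q has 3 at row 1, column 3; remove that cell from P, ejecting 6. So w(3) = 6. P is now [[2, 5]].
Step i=2: Q has 2 at row 1, column 2; remove that cell from P, ejecting 5. So w(2) = 5. P is now [[2]].
Step i=1: Q has 1 at row 1, column 1; remove that cell from P, ejecting 2. So w(1) = 2. P is now [].

So w = 2 5 6 3 4 1 7.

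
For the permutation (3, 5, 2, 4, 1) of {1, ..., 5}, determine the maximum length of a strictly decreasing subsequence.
3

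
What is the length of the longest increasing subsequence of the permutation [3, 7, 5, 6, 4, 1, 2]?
3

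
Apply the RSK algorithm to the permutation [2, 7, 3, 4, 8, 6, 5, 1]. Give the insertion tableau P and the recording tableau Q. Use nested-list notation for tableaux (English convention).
P = [[1, 3, 4, 5], [2, 8], [6], [7]], Q = [[1, 2, 4, 5], [3, 6], [7], [8]]

Insert each entry of the permutation into P by Schensted row insertion, recording in Q the position of each new cell.

Insert 2: appended to row 1. P = [[2]], Q = [[1]].
Insert 7: appended to row 1. P = [[2, 7]], Q = [[1, 2]].
Insert 3: 3 bumps 7 from row 1; 7 starts row 2. P = [[2, 3], [7]], Q = [[1, 2], [3]].
Insert 4: appended to row 1. P = [[2, 3, 4], [7]], Q = [[1, 2, 4], [3]].
Insert 8: appended to row 1. P = [[2, 3, 4, 8], [7]], Q = [[1, 2, 4, 5], [3]].
Insert 6: 6 bumps 8 from row 1; 8 appends to row 2. P = [[2, 3, 4, 6], [7, 8]], Q = [[1, 2, 4, 5], [3, 6]].
Insert 5: 5 bumps 6 from row 1; 6 bumps 7 from row 2; 7 starts row 3. P = [[2, 3, 4, 5], [6, 8], [7]], Q = [[1, 2, 4, 5], [3, 6], [7]].
Insert 1: 1 bumps 2 from row 1; 2 bumps 6 from row 2; 6 bumps 7 from row 3; 7 starts row 4. P = [[1, 3, 4, 5], [2, 8], [6], [7]], Q = [[1, 2, 4, 5], [3, 6], [7], [8]].

So P = [[1, 3, 4, 5], [2, 8], [6], [7]], Q = [[1, 2, 4, 5], [3, 6], [7], [8]].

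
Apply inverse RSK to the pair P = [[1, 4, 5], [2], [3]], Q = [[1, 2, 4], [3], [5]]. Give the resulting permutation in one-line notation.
3 4 2 5 1

Reverse the RSK construction: for i from n down to 1, find the cell of Q containing i, remove the entry at that cell from P, and reverse-bump it up through P; the value ejected from row 1 is w(i).

Step i=5: Q has 5 at row 3, column 1; remove 3 from row 3 of P and reverse-bump: 3 enters row 2 and ejects 2; 2 enters row 1 and ejects 1. So w(5) = 1. P is now [[2, 4, 5], [3]].
Step i=4: Q has 4 at row 1, column 3; remove that cell from P, ejecting 5. So w(4) = 5. P is now [[2, 4], [3]].
Step i=3: Q has 3 at row 2, column 1; remove 3 from row 2 of P and reverse-bump: 3 enters row 1 and ejects 2. So w(3) = 2. P is now [[3, 4]].
Step i=2: Q has 2 at row 1, column 2; remove that cell from P, ejecting 4. So w(2) = 4. P is now [[3]].
Step i=1: Q has 1 at row 1, column 1; remove that cell from P, ejecting 3. So w(1) = 3. P is now [].

So w = 3 4 2 5 1.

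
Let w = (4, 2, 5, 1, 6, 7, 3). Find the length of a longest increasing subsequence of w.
4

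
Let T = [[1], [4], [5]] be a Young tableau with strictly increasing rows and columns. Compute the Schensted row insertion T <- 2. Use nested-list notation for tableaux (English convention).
2 is larger than every entry of row 1, so it is appended to row 1. The new tableau is [[1, 2], [4], [5]].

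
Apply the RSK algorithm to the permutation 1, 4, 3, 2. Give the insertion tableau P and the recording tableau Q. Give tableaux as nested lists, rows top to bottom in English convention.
Insert each entry of the permutation into P by Schensted row insertion, recording in Q the position of each new cell.

Insert 1: appended to row 1. P = [[1]].
Insert 4: appended to row 1. P = [[1, 4]].
Insert 3: 3 bumps 4 from row 1; 4 starts row 2. P = [[1, 3], [4]].
Insert 2: 2 bumps 3 from row 1; 3 bumps 4 from row 2; 4 starts row 3. P = [[1, 2], [3], [4]].

So P = [[1, 2], [3], [4]], Q = [[1, 2], [3], [4]].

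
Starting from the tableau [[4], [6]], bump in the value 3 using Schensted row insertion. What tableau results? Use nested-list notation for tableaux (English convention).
In row 1, 3 replaces 4 (the leftmost entry greater than 3); 4 is bumped to row 2. In row 2, 4 replaces 6 (the leftmost entry greater than 4); 6 is bumped to row 3. 6 starts a new row 3. The new tableau is [[3], [4], [6]].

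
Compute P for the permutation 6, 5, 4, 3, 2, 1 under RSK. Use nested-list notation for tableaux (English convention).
P = [[1], [2], [3], [4], [5], [6]]

Insert 6: appended to row 1. P = [[6]].
Insert 5: 5 bumps 6 from row 1; 6 starts row 2. P = [[5], [6]].
Insert 4: 4 bumps 5 from row 1; 5 bumps 6 from row 2; 6 starts row 3. P = [[4], [5], [6]].
Insert 3: 3 bumps 4 from row 1; 4 bumps 5 from row 2; 5 bumps 6 from row 3; 6 starts row 4. P = [[3], [4], [5], [6]].
Insert 2: 2 bumps 3 from row 1; 3 bumps 4 from row 2; 4 bumps 5 from row 3; 5 bumps 6 from row 4; 6 starts row 5. P = [[2], [3], [4], [5], [6]].
Insert 1: 1 bumps 2 from row 1; 2 bumps 3 from row 2; 3 bumps 4 from row 3; 4 bumps 5 from row 4; 5 bumps 6 from row 5; 6 starts row 6. P = [[1], [2], [3], [4], [5], [6]].

So P = [[1], [2], [3], [4], [5], [6]].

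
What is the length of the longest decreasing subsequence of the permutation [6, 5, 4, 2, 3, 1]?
5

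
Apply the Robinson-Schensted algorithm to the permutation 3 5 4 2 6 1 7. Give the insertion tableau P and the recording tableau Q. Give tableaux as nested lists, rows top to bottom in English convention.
P = [[1, 4, 6, 7], [2], [3], [5]], Q = [[1, 2, 5, 7], [3], [4], [6]]

Insert each entry of the permutation into P by Schensted row insertion, recording in Q the position of each new cell.

Insert 3: appended to row 1. P = [[3]].
Insert 5: appended to row 1. P = [[3, 5]].
Insert 4: 4 bumps 5 from row 1; 5 starts row 2. P = [[3, 4], [5]].
Insert 2: 2 bumps 3 from row 1; 3 bumps 5 from row 2; 5 starts row 3. P = [[2, 4], [3], [5]].
Insert 6: appended to row 1. P = [[2, 4, 6], [3], [5]].
Insert 1: 1 bumps 2 from row 1; 2 bumps 3 from row 2; 3 bumps 5 from row 3; 5 starts row 4. P = [[1, 4, 6], [2], [3], [5]].
Insert 7: appended to row 1. P = [[1, 4, 6, 7], [2], [3], [5]].

So P = [[1, 4, 6, 7], [2], [3], [5]], Q = [[1, 2, 5, 7], [3], [4], [6]].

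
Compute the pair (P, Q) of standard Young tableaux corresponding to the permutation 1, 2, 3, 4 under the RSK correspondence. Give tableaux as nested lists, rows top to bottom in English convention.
P = [[1, 2, 3, 4]], Q = [[1, 2, 3, 4]]

Insert each entry of the permutation into P by Schensted row insertion, recording in Q the position of each new cell.

After inserting 1: P = [[1]].
After inserting 2: P = [[1, 2]].
After inserting 3: P = [[1, 2, 3]].
After inserting 4: P = [[1, 2, 3, 4]].

So P = [[1, 2, 3, 4]], Q = [[1, 2, 3, 4]].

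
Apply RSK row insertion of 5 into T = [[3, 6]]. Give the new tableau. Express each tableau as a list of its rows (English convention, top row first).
In row 1, 5 replaces 6 (the leftmost entry greater than 5); 6 is bumped to row 2. 6 starts a new row 2. The new tableau is [[3, 5], [6]].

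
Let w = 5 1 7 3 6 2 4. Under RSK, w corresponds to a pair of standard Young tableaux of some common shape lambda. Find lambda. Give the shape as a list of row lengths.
[3, 2, 2]

Row-insert each entry into an empty tableau.

After inserting 5: P = [[5]].
After inserting 1: P = [[1], [5]].
After inserting 7: P = [[1, 7], [5]].
After inserting 3: P = [[1, 3], [5, 7]].
After inserting 6: P = [[1, 3, 6], [5, 7]].
After inserting 2: P = [[1, 2, 6], [3, 7], [5]].
After inserting 4: P = [[1, 2, 4], [3, 6], [5, 7]].

The final insertion tableau P = [[1, 2, 4], [3, 6], [5, 7]] has shape [3, 2, 2].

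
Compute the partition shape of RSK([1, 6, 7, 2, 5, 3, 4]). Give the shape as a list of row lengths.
[4, 2, 1]

Row-insert each entry into an empty tableau.

After inserting 1: P = [[1]].
After inserting 6: P = [[1, 6]].
After inserting 7: P = [[1, 6, 7]].
After inserting 2: P = [[1, 2, 7], [6]].
After inserting 5: P = [[1, 2, 5], [6, 7]].
After inserting 3: P = [[1, 2, 3], [5, 7], [6]].
After inserting 4: P = [[1, 2, 3, 4], [5, 7], [6]].

The final insertion tableau P = [[1, 2, 3, 4], [5, 7], [6]] has shape [4, 2, 1].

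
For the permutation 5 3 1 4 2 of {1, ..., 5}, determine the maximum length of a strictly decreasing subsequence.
3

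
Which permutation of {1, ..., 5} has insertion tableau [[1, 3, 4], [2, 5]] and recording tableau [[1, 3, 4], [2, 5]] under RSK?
2 1 3 5 4

Reverse the RSK construction: for i from n down to 1, find the cell of Q containing i, remove the entry at that cell from P, and reverse-bump it up through P; the value ejected from row 1 is w(i).

Step i=5: Q has 5 at row 2, column 2; remove 5 from row 2 of P and reverse-bump: 5 enters row 1 and ejects 4. So w(5) = 4. P is now [[1, 3, 5], [2]].
Step i=4: Q has 4 at row 1, column 3; remove that cell from P, ejecting 5. So w(4) = 5. P is now [[1, 3], [2]].
Step i=3: Q has 3 at row 1, column 2; remove that cell from P, ejecting 3. So w(3) = 3. P is now [[1], [2]].
Step i=2: Q has 2 at row 2, column 1; remove 2 from row 2 of P and reverse-bump: 2 enters row 1 and ejects 1. So w(2) = 1. P is now [[2]].
Step i=1: Q has 1 at row 1, column 1; remove that cell from P, ejecting 2. So w(1) = 2. P is now [].

So w = 2 1 3 5 4.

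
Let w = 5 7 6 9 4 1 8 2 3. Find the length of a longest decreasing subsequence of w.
4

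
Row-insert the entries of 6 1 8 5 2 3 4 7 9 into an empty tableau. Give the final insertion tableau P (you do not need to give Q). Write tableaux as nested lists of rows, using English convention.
Insert 6: appended to row 1. P = [[6]].
Insert 1: 1 bumps 6 from row 1; 6 starts row 2. P = [[1], [6]].
Insert 8: appended to row 1. P = [[1, 8], [6]].
Insert 5: 5 bumps 8 from row 1; 8 appends to row 2. P = [[1, 5], [6, 8]].
Insert 2: 2 bumps 5 from row 1; 5 bumps 6 from row 2; 6 starts row 3. P = [[1, 2], [5, 8], [6]].
Insert 3: appended to row 1. P = [[1, 2, 3], [5, 8], [6]].
Insert 4: appended to row 1. P = [[1, 2, 3, 4], [5, 8], [6]].
Insert 7: appended to row 1. P = [[1, 2, 3, 4, 7], [5, 8], [6]].
Insert 9: appended to row 1. P = [[1, 2, 3, 4, 7, 9], [5, 8], [6]].

So P = [[1, 2, 3, 4, 7, 9], [5, 8], [6]].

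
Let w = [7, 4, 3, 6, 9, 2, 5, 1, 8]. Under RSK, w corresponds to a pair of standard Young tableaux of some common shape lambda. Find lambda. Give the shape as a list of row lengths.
[3, 3, 1, 1, 1]

RSK row insertion gives P = [[1, 5, 8], [2, 6, 9], [3], [4], [7]], which has shape [3, 3, 1, 1, 1].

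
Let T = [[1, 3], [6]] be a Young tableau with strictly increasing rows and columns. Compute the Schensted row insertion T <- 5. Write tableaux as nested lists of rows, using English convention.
5 is larger than every entry of row 1, so it is appended to row 1. The new tableau is [[1, 3, 5], [6]].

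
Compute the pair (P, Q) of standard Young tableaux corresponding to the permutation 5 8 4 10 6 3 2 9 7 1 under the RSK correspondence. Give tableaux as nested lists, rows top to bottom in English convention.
Insert each entry of the permutation into P by Schensted row insertion, recording in Q the position of each new cell.

Insert 5: appended to row 1. P = [[5]].
Insert 8: appended to row 1. P = [[5, 8]].
Insert 4: 4 bumps 5 from row 1; 5 starts row 2. P = [[4, 8], [5]].
Insert 10: appended to row 1. P = [[4, 8, 10], [5]].
Insert 6: 6 bumps 8 from row 1; 8 appends to row 2. P = [[4, 6, 10], [5, 8]].
Insert 3: 3 bumps 4 from row 1; 4 bumps 5 from row 2; 5 starts row 3. P = [[3, 6, 10], [4, 8], [5]].
Insert 2: 2 bumps 3 from row 1; 3 bumps 4 from row 2; 4 bumps 5 from row 3; 5 starts row 4. P = [[2, 6, 10], [3, 8], [4], [5]].
Insert 9: 9 bumps 10 from row 1; 10 appends to row 2. P = [[2, 6, 9], [3, 8, 10], [4], [5]].
Insert 7: 7 bumps 9 from row 1; 9 bumps 10 from row 2; 10 appends to row 3. P = [[2, 6, 7], [3, 8, 9], [4, 10], [5]].
Insert 1: 1 bumps 2 from row 1; 2 bumps 3 from row 2; 3 bumps 4 from row 3; 4 bumps 5 from row 4; 5 starts row 5. P = [[1, 6, 7], [2, 8, 9], [3, 10], [4], [5]].

So P = [[1, 6, 7], [2, 8, 9], [3, 10], [4], [5]], Q = [[1, 2, 4], [3, 5, 8], [6, 9], [7], [10]].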